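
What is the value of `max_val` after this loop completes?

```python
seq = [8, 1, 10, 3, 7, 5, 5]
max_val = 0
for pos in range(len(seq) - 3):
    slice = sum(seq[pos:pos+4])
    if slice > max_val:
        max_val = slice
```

Max sum of 4-element window in [8, 1, 10, 3, 7, 5, 5]
`max_val` takes the values: 0 → 22 → 25

Answer: 25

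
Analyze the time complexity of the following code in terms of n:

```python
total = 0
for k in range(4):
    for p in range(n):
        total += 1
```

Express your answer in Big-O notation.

Each loop level contributes: 1 × n. Multiplying the contributions gives O(n).

Answer: O(n)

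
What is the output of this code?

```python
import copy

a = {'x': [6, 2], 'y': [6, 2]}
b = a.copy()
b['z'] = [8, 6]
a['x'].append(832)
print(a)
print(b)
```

Key concept: shallow copy of dict with mutable values.
Step by step:
`a = {'x': [6, 2], 'y': [6, 2]}` → a = {'x': [6, 2], 'y': [6, 2]}
`b = a.copy()` → b = {'x': [6, 2], 'y': [6, 2]}
`b['z'] = [8, 6]` → b = {'x': [6, 2], 'y': [6, 2], 'z': [8, 6]}
`a['x'].append(832)` → a = {'x': [6, 2, 832], 'y': [6, 2]}; b = {'x': [6, 2, 832], 'y': [6, 2], 'z': [8, 6]}
`print(a)` → prints {'x': [6, 2, 832], 'y': [6, 2]}
`print(b)` → prints {'x': [6, 2, 832], 'y': [6, 2], 'z': [8, 6]}

Answer:
{'x': [6, 2, 832], 'y': [6, 2]}
{'x': [6, 2, 832], 'y': [6, 2], 'z': [8, 6]}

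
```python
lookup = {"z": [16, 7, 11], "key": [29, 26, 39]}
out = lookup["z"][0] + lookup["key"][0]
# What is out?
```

Trace:
`lookup = {"z": [16, 7, 11], "key": [29, 26, 39]}` → lookup = {'z': [16, 7, 11], 'key': [29, 26, 39]}
`out = lookup["z"][0] + lookup["key"][0]` → out = 45
So out = 45

Answer: 45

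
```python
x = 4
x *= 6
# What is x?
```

Trace:
`x = 4` → x = 4
`x *= 6` → x = 24
So x = 24

Answer: 24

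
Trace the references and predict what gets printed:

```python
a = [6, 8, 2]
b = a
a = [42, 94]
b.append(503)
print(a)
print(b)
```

Key concept: rebinding vs mutation: a is rebound to a new list, b still points at the original.
Step by step:
`a = [6, 8, 2]` → a = [6, 8, 2]
`b = a` → b = [6, 8, 2] (same object as a)
`a = [42, 94]` → a = [42, 94]
`b.append(503)` → b = [6, 8, 2, 503]
`print(a)` → prints [42, 94]
`print(b)` → prints [6, 8, 2, 503]

Answer:
[42, 94]
[6, 8, 2, 503]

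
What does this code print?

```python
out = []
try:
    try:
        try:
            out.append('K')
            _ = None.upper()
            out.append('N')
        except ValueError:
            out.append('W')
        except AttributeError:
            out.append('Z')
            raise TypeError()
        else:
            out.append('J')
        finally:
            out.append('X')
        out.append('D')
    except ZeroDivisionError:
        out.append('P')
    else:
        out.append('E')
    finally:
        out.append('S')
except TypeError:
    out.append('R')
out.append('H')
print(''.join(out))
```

Execution trace: 'K' (inner try body) → 'Z' (inner except AttributeError) → 'X' (inner finally) → 'S' (finally) → 'R' (outer except TypeError) → 'H' (after the try/except). Output: KZXSRH

Answer: KZXSRH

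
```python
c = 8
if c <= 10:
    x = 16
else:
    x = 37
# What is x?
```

Trace:
`c = 8` → c = 8
`if c <= 10: ...` → c <= 10 is True → x = 16
So x = 16

Answer: 16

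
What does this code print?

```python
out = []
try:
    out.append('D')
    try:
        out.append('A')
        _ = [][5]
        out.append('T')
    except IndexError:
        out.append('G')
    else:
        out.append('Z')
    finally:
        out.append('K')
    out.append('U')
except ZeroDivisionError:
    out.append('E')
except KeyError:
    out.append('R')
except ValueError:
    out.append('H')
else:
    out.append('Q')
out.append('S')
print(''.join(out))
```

Execution trace: 'D' (try body) → 'A' (inner try body) → 'G' (inner except IndexError) → 'K' (inner finally) → 'U' (try body, no exception) → 'Q' (else) → 'S' (after the try/except). Output: DAGKUQS

Answer: DAGKUQS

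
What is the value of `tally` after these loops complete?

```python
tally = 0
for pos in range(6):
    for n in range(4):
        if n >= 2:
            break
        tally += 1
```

Inner breaks at 2, outer runs 6 times
`tally` takes the values: 0 → 1 → 2 → 3 → 4 → 5 → 6 → 7 → 8 → 9 → 10 → 11 → 12

Answer: 12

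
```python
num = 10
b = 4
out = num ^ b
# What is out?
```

Trace:
`num = 10` → num = 10
`b = 4` → b = 4
`out = num ^ b` → out = 14
So out = 14

Answer: 14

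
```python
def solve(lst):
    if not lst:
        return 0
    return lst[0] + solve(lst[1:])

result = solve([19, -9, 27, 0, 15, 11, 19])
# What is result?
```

19 + (-9) + 27 + 0 + 15 + 11 + 19 + 0 = 82

Answer: 82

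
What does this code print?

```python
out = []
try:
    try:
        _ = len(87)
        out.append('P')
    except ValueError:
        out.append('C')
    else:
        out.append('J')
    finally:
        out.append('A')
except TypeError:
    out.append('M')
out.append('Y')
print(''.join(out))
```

Execution trace: 'A' (finally) → 'M' (outer except TypeError) → 'Y' (after the try/except). Output: AMY

Answer: AMY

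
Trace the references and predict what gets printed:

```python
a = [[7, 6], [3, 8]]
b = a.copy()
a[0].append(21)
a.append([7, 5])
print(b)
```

Key concept: shallow copy with nested lists.
Step by step:
`a = [[7, 6], [3, 8]]` → a = [[7, 6], [3, 8]]
`b = a.copy()` → b = [[7, 6], [3, 8]]
`a[0].append(21)` → a = [[7, 6, 21], [3, 8]]; b = [[7, 6, 21], [3, 8]]
`a.append([7, 5])` → a = [[7, 6, 21], [3, 8], [7, 5]]
`print(b)` → prints [[7, 6, 21], [3, 8]]

Answer: [[7, 6, 21], [3, 8]]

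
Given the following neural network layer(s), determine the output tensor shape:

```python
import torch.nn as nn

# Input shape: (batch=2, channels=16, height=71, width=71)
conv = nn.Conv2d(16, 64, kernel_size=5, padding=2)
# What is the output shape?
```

Input: (2, 16, 71, 71) -> Output: (2, 64, 71, 71)

Answer: (2, 64, 71, 71)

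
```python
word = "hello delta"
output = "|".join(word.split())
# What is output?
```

Trace:
`word = "hello delta"` → word = 'hello delta'
`output = "|".join(word.split())` → output = 'hello|delta'
So output = 'hello|delta'

Answer: 'hello|delta'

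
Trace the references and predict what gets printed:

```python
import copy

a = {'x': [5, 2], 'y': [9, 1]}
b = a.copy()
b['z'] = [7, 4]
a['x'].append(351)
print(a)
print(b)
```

Key concept: shallow copy of dict with mutable values.
Step by step:
`a = {'x': [5, 2], 'y': [9, 1]}` → a = {'x': [5, 2], 'y': [9, 1]}
`b = a.copy()` → b = {'x': [5, 2], 'y': [9, 1]}
`b['z'] = [7, 4]` → b = {'x': [5, 2], 'y': [9, 1], 'z': [7, 4]}
`a['x'].append(351)` → a = {'x': [5, 2, 351], 'y': [9, 1]}; b = {'x': [5, 2, 351], 'y': [9, 1], 'z': [7, 4]}
`print(a)` → prints {'x': [5, 2, 351], 'y': [9, 1]}
`print(b)` → prints {'x': [5, 2, 351], 'y': [9, 1], 'z': [7, 4]}

Answer:
{'x': [5, 2, 351], 'y': [9, 1]}
{'x': [5, 2, 351], 'y': [9, 1], 'z': [7, 4]}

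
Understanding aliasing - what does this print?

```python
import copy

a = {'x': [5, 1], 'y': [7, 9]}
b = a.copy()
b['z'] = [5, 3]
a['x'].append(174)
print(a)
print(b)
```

Key concept: shallow copy of dict with mutable values.
Step by step:
`a = {'x': [5, 1], 'y': [7, 9]}` → a = {'x': [5, 1], 'y': [7, 9]}
`b = a.copy()` → b = {'x': [5, 1], 'y': [7, 9]}
`b['z'] = [5, 3]` → b = {'x': [5, 1], 'y': [7, 9], 'z': [5, 3]}
`a['x'].append(174)` → a = {'x': [5, 1, 174], 'y': [7, 9]}; b = {'x': [5, 1, 174], 'y': [7, 9], 'z': [5, 3]}
`print(a)` → prints {'x': [5, 1, 174], 'y': [7, 9]}
`print(b)` → prints {'x': [5, 1, 174], 'y': [7, 9], 'z': [5, 3]}

Answer:
{'x': [5, 1, 174], 'y': [7, 9]}
{'x': [5, 1, 174], 'y': [7, 9], 'z': [5, 3]}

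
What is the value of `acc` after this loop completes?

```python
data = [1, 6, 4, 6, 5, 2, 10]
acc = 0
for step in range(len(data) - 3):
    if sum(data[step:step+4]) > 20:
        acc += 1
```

Count windows with sum > 20
`acc` takes the values: 0 → 1 → 2

Answer: 2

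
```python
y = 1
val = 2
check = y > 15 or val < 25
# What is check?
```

Trace:
`y = 1` → y = 1
`val = 2` → val = 2
`check = y > 15 or val < 25` → check = True
So check = True

Answer: True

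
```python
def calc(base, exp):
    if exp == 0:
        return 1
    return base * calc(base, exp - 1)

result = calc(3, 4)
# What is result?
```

calc(3, 4) = 3 * 3 * 3 * 3 = 81

Answer: 81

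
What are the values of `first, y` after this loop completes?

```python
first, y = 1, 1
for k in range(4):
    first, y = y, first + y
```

Fibonacci: after 4 iterations
`first, y` takes the values: (1, 1) → (1, 2) → (2, 3) → (3, 5) → (5, 8)

Answer: 5, 8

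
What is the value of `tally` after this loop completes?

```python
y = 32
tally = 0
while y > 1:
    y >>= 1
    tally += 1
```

Count right shifts until 1
`tally` takes the values: 0 → 1 → 2 → 3 → 4 → 5

Answer: 5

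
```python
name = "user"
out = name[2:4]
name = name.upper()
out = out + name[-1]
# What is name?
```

Trace:
`name = "user"` → name = 'user'
`out = name[2:4]` → out = 'er'
`name = name.upper()` → name = 'USER'
`out = out + name[-1]` → out = 'erR'
So name = 'USER'

Answer: 'USER'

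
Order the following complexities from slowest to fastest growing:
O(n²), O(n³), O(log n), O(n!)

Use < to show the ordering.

Ordered by growth rate: O(log n) < O(n²) < O(n³) < O(n!)

Answer: O(log n) < O(n²) < O(n³) < O(n!)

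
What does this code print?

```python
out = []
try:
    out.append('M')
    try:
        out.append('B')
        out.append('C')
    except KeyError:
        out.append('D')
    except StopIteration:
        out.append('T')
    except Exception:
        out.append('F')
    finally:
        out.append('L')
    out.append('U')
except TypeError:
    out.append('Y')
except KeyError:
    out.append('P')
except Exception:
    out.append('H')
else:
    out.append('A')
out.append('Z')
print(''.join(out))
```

Execution trace: 'M' (try body) → 'B' (inner try body) → 'C' (inner try body, no exception) → 'L' (inner finally) → 'U' (try body, no exception) → 'A' (else) → 'Z' (after the try/except). Output: MBCLUAZ

Answer: MBCLUAZ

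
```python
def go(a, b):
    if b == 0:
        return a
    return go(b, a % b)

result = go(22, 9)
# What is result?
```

go(22, 9) -> go(9, 4) -> go(4, 1) -> go(1, 0) -> 1

Answer: 1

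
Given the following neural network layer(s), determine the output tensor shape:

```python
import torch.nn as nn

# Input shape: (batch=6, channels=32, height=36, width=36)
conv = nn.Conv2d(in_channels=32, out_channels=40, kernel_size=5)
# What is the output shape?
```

Input: (6, 32, 36, 36) -> Output: (6, 40, 32, 32)

Answer: (6, 40, 32, 32)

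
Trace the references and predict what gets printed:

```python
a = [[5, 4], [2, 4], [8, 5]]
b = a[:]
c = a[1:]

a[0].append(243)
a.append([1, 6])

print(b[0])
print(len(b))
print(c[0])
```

Key concept: slice with nested mutation.
Step by step:
`a = [[5, 4], [2, 4], [8, 5]]` → a = [[5, 4], [2, 4], [8, 5]]
`b = a[:]` → b = [[5, 4], [2, 4], [8, 5]]
`c = a[1:]` → c = [[2, 4], [8, 5]]
`a[0].append(243)` → a = [[5, 4, 243], [2, 4], [8, 5]]; b = [[5, 4, 243], [2, 4], [8, 5]]
`a.append([1, 6])` → a = [[5, 4, 243], [2, 4], [8, 5], [1, 6]]
`print(b[0])` → prints [5, 4, 243]
`print(len(b))` → prints 3
`print(c[0])` → prints [2, 4]

Answer:
[5, 4, 243]
3
[2, 4]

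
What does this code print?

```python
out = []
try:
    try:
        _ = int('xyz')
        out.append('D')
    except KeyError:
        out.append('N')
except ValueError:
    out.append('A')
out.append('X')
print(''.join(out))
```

Execution trace: 'A' (outer except ValueError) → 'X' (after the try/except). Output: AX

Answer: AX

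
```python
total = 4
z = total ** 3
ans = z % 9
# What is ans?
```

Trace:
`total = 4` → total = 4
`z = total ** 3` → z = 64
`ans = z % 9` → ans = 1
So ans = 1

Answer: 1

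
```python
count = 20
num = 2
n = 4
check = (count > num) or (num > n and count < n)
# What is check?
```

Trace:
`count = 20` → count = 20
`num = 2` → num = 2
`n = 4` → n = 4
`check = (count > num) or (num > n and count < n)` → check = True
So check = True

Answer: True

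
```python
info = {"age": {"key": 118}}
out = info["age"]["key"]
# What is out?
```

Trace:
`info = {"age": {"key": 118}}` → info = {'age': {'key': 118}}
`out = info["age"]["key"]` → out = 118
So out = 118

Answer: 118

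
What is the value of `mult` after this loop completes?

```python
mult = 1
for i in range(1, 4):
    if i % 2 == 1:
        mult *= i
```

Product of odd numbers 1 to 3
`mult` takes the values: 1 → 3

Answer: 3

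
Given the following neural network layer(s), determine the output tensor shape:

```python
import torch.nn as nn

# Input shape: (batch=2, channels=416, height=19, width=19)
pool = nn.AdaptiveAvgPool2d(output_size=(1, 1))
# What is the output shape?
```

Input: (2, 416, 19, 19) -> Output: (2, 416, 1, 1)

Answer: (2, 416, 1, 1)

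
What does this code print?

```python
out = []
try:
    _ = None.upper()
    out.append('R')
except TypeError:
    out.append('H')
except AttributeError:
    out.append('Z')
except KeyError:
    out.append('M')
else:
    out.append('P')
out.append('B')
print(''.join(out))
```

Execution trace: 'Z' (except AttributeError) → 'B' (after the try/except). Output: ZB

Answer: ZB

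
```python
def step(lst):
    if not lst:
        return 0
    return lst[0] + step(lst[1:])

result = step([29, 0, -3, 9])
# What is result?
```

29 + 0 + (-3) + 9 + 0 = 35

Answer: 35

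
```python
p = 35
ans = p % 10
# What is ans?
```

Trace:
`p = 35` → p = 35
`ans = p % 10` → ans = 5
So ans = 5

Answer: 5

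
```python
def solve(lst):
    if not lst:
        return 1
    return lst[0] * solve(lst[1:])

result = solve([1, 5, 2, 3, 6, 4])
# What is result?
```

Product over [1, 5, 2, 3, 6, 4] = 1 * 5 * 2 * 3 * 6 * 4 = 720

Answer: 720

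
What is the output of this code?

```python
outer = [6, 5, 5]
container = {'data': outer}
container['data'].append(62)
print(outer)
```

Key concept: dict holds reference to list.
Step by step:
`outer = [6, 5, 5]` → outer = [6, 5, 5]
`container = {'data': outer}` → container = {'data': [6, 5, 5]}
`container['data'].append(62)` → outer = [6, 5, 5, 62]; container = {'data': [6, 5, 5, 62]}
`print(outer)` → prints [6, 5, 5, 62]

Answer: [6, 5, 5, 62]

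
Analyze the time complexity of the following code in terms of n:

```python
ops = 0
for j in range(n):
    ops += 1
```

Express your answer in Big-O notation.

Each loop level contributes: n. Multiplying the contributions gives O(n).

Answer: O(n)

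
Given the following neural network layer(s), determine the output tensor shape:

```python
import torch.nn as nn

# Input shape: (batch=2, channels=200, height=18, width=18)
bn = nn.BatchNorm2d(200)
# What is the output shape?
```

Input: (2, 200, 18, 18) -> Output: (2, 200, 18, 18)

Answer: (2, 200, 18, 18)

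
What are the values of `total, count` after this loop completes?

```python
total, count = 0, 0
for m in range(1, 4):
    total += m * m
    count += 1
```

Sum of squares and count
`total, count` takes the values: (0, 0) → (1, 0) → (1, 1) → (5, 1) → (5, 2) → (14, 2) → (14, 3)

Answer: 14, 3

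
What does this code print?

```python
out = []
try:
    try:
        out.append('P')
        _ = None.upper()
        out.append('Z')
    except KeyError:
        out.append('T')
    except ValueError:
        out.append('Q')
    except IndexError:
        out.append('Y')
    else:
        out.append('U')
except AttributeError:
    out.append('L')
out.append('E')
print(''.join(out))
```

Execution trace: 'P' (try body) → 'L' (outer except AttributeError) → 'E' (after the try/except). Output: PLE

Answer: PLE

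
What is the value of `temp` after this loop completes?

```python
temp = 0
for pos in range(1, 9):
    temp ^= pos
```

XOR of 1 to 8
`temp` takes the values: 0 → 1 → 3 → 0 → 4 → 1 → 7 → 0 → 8

Answer: 8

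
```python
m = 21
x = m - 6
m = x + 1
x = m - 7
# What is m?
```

Trace:
`m = 21` → m = 21
`x = m - 6` → x = 15
`m = x + 1` → m = 16
`x = m - 7` → x = 9
So m = 16

Answer: 16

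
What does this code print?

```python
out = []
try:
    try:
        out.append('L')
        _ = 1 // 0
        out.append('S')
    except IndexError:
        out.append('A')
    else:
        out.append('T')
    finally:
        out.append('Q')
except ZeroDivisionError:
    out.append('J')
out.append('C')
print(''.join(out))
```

Execution trace: 'L' (inner try body) → 'Q' (inner finally) → 'J' (outer except ZeroDivisionError) → 'C' (after the try/except). Output: LQJC

Answer: LQJC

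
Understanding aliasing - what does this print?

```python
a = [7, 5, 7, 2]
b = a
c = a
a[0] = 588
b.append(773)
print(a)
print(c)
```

Key concept: multiple aliases.
Step by step:
`a = [7, 5, 7, 2]` → a = [7, 5, 7, 2]
`b = a` → b = [7, 5, 7, 2] (same object as a)
`c = a` → c = [7, 5, 7, 2] (same object as a, b)
`a[0] = 588` → a = [588, 5, 7, 2] (same object as b, c); b = [588, 5, 7, 2] (same object as a, c); c = [588, 5, 7, 2] (same object as a, b)
`b.append(773)` → a = [588, 5, 7, 2, 773] (same object as b, c); b = [588, 5, 7, 2, 773] (same object as a, c); c = [588, 5, 7, 2, 773] (same object as a, b)
`print(a)` → prints [588, 5, 7, 2, 773]
`print(c)` → prints [588, 5, 7, 2, 773]

Answer:
[588, 5, 7, 2, 773]
[588, 5, 7, 2, 773]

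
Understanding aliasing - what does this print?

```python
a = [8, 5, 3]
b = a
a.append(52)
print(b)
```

Key concept: basic list aliasing.
Step by step:
`a = [8, 5, 3]` → a = [8, 5, 3]
`b = a` → b = [8, 5, 3] (same object as a)
`a.append(52)` → a = [8, 5, 3, 52] (same object as b); b = [8, 5, 3, 52] (same object as a)
`print(b)` → prints [8, 5, 3, 52]

Answer: [8, 5, 3, 52]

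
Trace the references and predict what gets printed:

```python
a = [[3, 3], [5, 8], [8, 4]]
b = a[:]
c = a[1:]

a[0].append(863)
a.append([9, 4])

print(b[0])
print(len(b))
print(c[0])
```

Key concept: slice with nested mutation.
Step by step:
`a = [[3, 3], [5, 8], [8, 4]]` → a = [[3, 3], [5, 8], [8, 4]]
`b = a[:]` → b = [[3, 3], [5, 8], [8, 4]]
`c = a[1:]` → c = [[5, 8], [8, 4]]
`a[0].append(863)` → a = [[3, 3, 863], [5, 8], [8, 4]]; b = [[3, 3, 863], [5, 8], [8, 4]]
`a.append([9, 4])` → a = [[3, 3, 863], [5, 8], [8, 4], [9, 4]]
`print(b[0])` → prints [3, 3, 863]
`print(len(b))` → prints 3
`print(c[0])` → prints [5, 8]

Answer:
[3, 3, 863]
3
[5, 8]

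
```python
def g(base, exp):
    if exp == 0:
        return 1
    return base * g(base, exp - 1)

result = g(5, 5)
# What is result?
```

g(5, 5) = 5 * 5 * 5 * 5 * 5 = 3125

Answer: 3125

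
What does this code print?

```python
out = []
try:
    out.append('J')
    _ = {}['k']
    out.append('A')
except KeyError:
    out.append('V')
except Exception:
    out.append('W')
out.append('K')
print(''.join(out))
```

Execution trace: 'J' (try body) → 'V' (except KeyError) → 'K' (after the try/except). Output: JVK

Answer: JVK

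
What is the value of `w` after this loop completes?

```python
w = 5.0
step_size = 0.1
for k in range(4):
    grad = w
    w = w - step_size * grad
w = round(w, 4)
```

Gradient descent: w = 5.0 * (1 - 0.1)^4
`w` takes the values: 5.0 → 4.5 → 4.05 → 3.645 → 3.2805

Answer: 3.2805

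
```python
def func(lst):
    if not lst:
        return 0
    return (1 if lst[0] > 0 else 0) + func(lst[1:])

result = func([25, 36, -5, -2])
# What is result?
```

Count of positive elements in [25, 36, -5, -2] = 2

Answer: 2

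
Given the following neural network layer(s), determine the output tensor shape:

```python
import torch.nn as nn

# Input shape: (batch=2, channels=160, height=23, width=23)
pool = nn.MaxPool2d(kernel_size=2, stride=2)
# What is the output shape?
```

Input: (2, 160, 23, 23) -> Output: (2, 160, 11, 11)

Answer: (2, 160, 11, 11)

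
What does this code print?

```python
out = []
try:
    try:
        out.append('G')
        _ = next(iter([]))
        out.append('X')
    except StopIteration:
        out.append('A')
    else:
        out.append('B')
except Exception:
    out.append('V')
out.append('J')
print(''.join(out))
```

Execution trace: 'G' (inner try body) → 'A' (inner except StopIteration) → 'J' (after the try/except). Output: GAJ

Answer: GAJ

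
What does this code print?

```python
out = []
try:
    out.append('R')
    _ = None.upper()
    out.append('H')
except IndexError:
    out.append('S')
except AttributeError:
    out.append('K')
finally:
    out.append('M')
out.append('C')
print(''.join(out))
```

Execution trace: 'R' (try body) → 'K' (except AttributeError) → 'M' (finally) → 'C' (after the try/except). Output: RKMC

Answer: RKMC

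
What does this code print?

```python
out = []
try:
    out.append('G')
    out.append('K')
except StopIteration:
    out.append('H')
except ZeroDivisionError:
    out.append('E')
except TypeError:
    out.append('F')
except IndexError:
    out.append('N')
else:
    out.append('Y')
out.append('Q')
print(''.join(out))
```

Execution trace: 'G' (try body) → 'K' (try body, no exception) → 'Y' (else) → 'Q' (after the try/except). Output: GKYQ

Answer: GKYQ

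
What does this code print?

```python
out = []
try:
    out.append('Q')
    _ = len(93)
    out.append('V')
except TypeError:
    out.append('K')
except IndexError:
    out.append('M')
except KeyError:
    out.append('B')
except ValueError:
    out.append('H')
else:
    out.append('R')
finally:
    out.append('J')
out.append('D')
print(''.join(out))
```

Execution trace: 'Q' (try body) → 'K' (except TypeError) → 'J' (finally) → 'D' (after the try/except). Output: QKJD

Answer: QKJD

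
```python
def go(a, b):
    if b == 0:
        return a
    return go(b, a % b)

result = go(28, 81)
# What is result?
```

go(28, 81) -> go(81, 28) -> go(28, 25) -> go(25, 3) -> go(3, 1) -> go(1, 0) -> 1

Answer: 1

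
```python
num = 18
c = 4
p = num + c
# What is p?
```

Trace:
`num = 18` → num = 18
`c = 4` → c = 4
`p = num + c` → p = 22
So p = 22

Answer: 22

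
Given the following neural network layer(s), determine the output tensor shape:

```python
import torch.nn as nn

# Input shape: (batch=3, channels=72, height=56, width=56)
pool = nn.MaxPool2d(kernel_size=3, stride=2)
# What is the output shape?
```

Input: (3, 72, 56, 56) -> Output: (3, 72, 27, 27)

Answer: (3, 72, 27, 27)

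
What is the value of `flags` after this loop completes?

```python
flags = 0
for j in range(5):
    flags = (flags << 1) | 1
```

Build 5 consecutive 1-bits: 0b11111
`flags` takes the values: 0 → 1 → 3 → 7 → 15 → 31

Answer: 31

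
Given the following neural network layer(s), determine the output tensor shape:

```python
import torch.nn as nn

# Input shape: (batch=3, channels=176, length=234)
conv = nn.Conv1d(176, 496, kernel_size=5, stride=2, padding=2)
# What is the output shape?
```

Input: (3, 176, 234) -> Output: (3, 496, 117)

Answer: (3, 496, 117)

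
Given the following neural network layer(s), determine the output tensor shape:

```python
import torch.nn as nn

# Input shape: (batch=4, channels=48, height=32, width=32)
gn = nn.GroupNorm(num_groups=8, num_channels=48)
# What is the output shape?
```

Input: (4, 48, 32, 32) -> Output: (4, 48, 32, 32)

Answer: (4, 48, 32, 32)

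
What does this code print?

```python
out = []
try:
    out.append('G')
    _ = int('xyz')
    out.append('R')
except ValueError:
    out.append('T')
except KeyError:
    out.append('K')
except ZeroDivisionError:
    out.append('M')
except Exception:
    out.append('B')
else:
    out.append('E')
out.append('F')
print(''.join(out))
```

Execution trace: 'G' (try body) → 'T' (except ValueError) → 'F' (after the try/except). Output: GTF

Answer: GTF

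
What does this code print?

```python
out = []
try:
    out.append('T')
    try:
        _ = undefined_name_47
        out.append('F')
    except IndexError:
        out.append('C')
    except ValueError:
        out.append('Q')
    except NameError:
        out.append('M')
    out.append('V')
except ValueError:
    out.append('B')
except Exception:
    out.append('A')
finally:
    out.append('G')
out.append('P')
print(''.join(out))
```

Execution trace: 'T' (try body) → 'M' (inner except NameError) → 'V' (try body, no exception) → 'G' (finally) → 'P' (after the try/except). Output: TMVGP

Answer: TMVGP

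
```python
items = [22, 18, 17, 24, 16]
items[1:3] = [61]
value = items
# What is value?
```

Trace:
`items = [22, 18, 17, 24, 16]` → items = [22, 18, 17, 24, 16]
`items[1:3] = [61]` → items = [22, 61, 24, 16]
`value = items` → value = [22, 61, 24, 16]
So value = [22, 61, 24, 16]

Answer: [22, 61, 24, 16]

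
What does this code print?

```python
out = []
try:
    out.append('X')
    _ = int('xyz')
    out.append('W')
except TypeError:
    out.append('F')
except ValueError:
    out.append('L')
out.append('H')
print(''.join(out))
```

Execution trace: 'X' (try body) → 'L' (except ValueError) → 'H' (after the try/except). Output: XLH

Answer: XLH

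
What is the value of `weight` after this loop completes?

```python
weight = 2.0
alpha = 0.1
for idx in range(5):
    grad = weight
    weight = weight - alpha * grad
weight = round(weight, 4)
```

Gradient descent: w = 2.0 * (1 - 0.1)^5
`weight` takes the values: 2.0 → 1.8 → 1.62 → 1.458 → 1.3122 → 1.18098 → 1.181

Answer: 1.181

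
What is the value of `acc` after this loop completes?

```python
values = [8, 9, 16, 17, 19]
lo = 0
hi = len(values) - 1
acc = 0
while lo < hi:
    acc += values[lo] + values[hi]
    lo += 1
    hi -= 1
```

Sum of pairs from ends
`acc` takes the values: 0 → 27 → 53

Answer: 53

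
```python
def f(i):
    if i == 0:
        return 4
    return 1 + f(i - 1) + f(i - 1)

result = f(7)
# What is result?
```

f(i) = 1 + 2·f(i-1), f(0)=4. Closed form: (4+1)·2^7 - 1 = 639.

Answer: 639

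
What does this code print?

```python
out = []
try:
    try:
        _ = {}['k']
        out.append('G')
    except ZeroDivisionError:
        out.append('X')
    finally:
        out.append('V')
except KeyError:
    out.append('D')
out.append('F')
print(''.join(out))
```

Execution trace: 'V' (inner finally) → 'D' (outer except KeyError) → 'F' (after the try/except). Output: VDF

Answer: VDF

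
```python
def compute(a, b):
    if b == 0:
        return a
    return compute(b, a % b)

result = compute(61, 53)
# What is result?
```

compute(61, 53) -> compute(53, 8) -> compute(8, 5) -> compute(5, 3) -> compute(3, 2) -> compute(2, 1) -> compute(1, 0) -> 1

Answer: 1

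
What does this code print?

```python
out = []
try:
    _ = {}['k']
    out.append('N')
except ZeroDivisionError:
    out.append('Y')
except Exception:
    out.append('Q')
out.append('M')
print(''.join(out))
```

Execution trace: 'Q' (except Exception) → 'M' (after the try/except). Output: QM

Answer: QM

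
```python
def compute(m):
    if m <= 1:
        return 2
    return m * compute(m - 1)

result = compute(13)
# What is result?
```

compute(13) = 13 * 12 * 11 * 10 * 9 * 8 * 7 * 6 * 5 * 4 * 3 * 2 * 2 = 12454041600

Answer: 12454041600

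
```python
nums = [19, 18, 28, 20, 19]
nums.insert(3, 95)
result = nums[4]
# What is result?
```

Trace:
`nums = [19, 18, 28, 20, 19]` → nums = [19, 18, 28, 20, 19]
`nums.insert(3, 95)` → nums = [19, 18, 28, 95, 20, 19]
`result = nums[4]` → result = 20
So result = 20

Answer: 20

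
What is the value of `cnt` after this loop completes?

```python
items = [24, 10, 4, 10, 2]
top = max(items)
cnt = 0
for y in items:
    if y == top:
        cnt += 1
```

Count of max value 24 in [24, 10, 4, 10, 2]
`cnt` takes the values: 0 → 1

Answer: 1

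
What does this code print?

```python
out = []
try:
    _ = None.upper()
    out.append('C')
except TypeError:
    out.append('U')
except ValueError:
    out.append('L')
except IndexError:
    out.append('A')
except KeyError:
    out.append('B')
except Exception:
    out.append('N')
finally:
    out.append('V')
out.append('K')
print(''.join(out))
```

Execution trace: 'N' (except Exception) → 'V' (finally) → 'K' (after the try/except). Output: NVK

Answer: NVK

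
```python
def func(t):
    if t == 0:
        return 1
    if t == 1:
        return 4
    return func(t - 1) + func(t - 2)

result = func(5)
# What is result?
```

Build up from base cases: func(0)=1, func(1)=4, func(2)=5, func(3)=9, func(4)=14, func(5)=23

Answer: 23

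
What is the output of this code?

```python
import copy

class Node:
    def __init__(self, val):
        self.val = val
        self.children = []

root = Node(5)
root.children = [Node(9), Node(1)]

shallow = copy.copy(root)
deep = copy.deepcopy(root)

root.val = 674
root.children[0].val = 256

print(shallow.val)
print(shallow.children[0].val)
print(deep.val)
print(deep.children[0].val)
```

Key concept: deep copy with custom objects.
Step by step:
`root = Node(5)` → root = Node(val=5, children=[])
`root.children = [Node(9), Node(1)]` → root = Node(val=5, children=[Node(val=9, children=[]), Node(val=1, children=[])])
`shallow = copy.copy(root)` → shallow = Node(val=5, children=[Node(val=9, children=[]), Node(val=1, children=[])])
`deep = copy.deepcopy(root)` → deep = Node(val=5, children=[Node(val=9, children=[]), Node(val=1, children=[])])
`root.val = 674` → root = Node(val=674, children=[Node(val=9, children=[]), Node(val=1, children=[])])
`root.children[0].val = 256` → root = Node(val=674, children=[Node(val=256, children=[]), Node(val=1, children=[])]); shallow = Node(val=5, children=[Node(val=256, children=[]), Node(val=1, children=[])])
`print(shallow.val)` → prints 5
`print(shallow.children[0].val)` → prints 256
`print(deep.val)` → prints 5
`print(deep.children[0].val)` → prints 9

Answer:
5
256
5
9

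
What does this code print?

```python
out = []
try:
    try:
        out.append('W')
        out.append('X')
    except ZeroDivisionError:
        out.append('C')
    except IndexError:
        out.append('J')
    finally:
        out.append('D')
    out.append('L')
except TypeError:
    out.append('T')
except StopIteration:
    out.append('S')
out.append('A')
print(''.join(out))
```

Execution trace: 'W' (inner try body) → 'X' (inner try body, no exception) → 'D' (inner finally) → 'L' (try body, no exception) → 'A' (after the try/except). Output: WXDLA

Answer: WXDLA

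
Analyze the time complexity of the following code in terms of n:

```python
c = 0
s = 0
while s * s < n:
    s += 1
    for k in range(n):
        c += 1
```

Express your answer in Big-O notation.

Each loop level contributes: √n × n. Multiplying the contributions gives O(n√n).

Answer: O(n√n)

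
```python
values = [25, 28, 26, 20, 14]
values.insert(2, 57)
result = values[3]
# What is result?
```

Trace:
`values = [25, 28, 26, 20, 14]` → values = [25, 28, 26, 20, 14]
`values.insert(2, 57)` → values = [25, 28, 57, 26, 20, 14]
`result = values[3]` → result = 26
So result = 26

Answer: 26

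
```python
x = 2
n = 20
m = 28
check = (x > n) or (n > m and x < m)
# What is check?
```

Trace:
`x = 2` → x = 2
`n = 20` → n = 20
`m = 28` → m = 28
`check = (x > n) or (n > m and x < m)` → check = False
So check = False

Answer: False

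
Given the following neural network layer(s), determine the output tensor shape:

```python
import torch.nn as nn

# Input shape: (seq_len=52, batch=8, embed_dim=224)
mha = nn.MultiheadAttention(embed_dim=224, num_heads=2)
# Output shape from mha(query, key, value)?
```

Input: (52, 8, 224) -> Output: (52, 8, 224)

Answer: (52, 8, 224)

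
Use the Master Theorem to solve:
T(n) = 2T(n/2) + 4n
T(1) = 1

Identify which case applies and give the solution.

a=2, b=2, f(n)=4n. log_2(2) = 1. Since c=1 = 1, Case 2 applies: T(n) = Θ(n^log_b(a) · log n) = O(n log n).

Answer: O(n log n) - Case 2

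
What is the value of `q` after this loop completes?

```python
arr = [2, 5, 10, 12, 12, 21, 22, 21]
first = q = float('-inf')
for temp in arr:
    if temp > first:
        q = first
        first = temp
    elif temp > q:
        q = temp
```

Second largest (with repeats) in [2, 5, 10, 12, 12, 21, 22, 21]
`q` takes the values: -inf → 2 → 5 → 10 → 12 → 21

Answer: 21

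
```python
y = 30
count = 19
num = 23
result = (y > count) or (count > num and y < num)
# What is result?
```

Trace:
`y = 30` → y = 30
`count = 19` → count = 19
`num = 23` → num = 23
`result = (y > count) or (count > num and y < num)` → result = True
So result = True

Answer: True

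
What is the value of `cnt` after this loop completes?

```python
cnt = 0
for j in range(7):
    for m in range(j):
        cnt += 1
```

Triangle number: 0+1+2+...+6
`cnt` takes the values: 0 → 1 → 2 → 3 → 4 → 5 → 6 → 7 → 8 → 9 → 10 → 11 → 12 → 13 → 14 → 15 → 16 → 17 → 18 → 19 → 20 → 21

Answer: 21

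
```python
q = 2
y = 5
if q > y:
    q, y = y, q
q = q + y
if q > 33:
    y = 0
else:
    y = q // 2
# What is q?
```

Trace:
`q = 2` → q = 2
`y = 5` → y = 5
`if q > y: ...` → q > y is False → no variable changes
`q = q + y` → q = 7
`if q > 33: ...` → q > 33 is False, take else branch → y = 3
So q = 7

Answer: 7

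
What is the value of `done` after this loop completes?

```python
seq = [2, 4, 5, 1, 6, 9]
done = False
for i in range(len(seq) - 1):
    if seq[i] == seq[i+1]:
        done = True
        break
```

Check consecutive duplicates in [2, 4, 5, 1, 6, 9]
`done` takes the values: False

Answer: False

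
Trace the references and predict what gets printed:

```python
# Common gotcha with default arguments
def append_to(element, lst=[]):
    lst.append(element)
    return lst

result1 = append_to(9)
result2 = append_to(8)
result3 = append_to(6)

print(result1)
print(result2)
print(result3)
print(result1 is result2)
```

Key concept: mutable default argument gotcha.
Step by step:
`result1 = append_to(9)` → result1 = [9]
`result2 = append_to(8)` → result1 = [9, 8] (same object as result2); result2 = [9, 8] (same object as result1)
`result3 = append_to(6)` → result1 = [9, 8, 6] (same object as result2, result3); result2 = [9, 8, 6] (same object as result1, result3); result3 = [9, 8, 6] (same object as result1, result2)
`print(result1)` → prints [9, 8, 6]
`print(result2)` → prints [9, 8, 6]
`print(result3)` → prints [9, 8, 6]
`print(result1 is result2)` → prints True

Answer:
[9, 8, 6]
[9, 8, 6]
[9, 8, 6]
True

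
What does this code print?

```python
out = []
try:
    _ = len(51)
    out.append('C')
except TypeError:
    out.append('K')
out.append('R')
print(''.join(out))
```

Execution trace: 'K' (except TypeError) → 'R' (after the try/except). Output: KR

Answer: KR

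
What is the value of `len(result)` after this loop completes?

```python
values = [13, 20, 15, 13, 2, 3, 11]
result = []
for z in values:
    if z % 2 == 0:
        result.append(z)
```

Count even numbers in [13, 20, 15, 13, 2, 3, 11]
`result` takes the values: [] → [20] → [20, 2]
So `len(result)` = 2

Answer: 2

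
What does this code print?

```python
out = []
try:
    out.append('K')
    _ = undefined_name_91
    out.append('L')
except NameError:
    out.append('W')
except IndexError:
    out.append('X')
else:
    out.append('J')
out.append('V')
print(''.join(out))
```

Execution trace: 'K' (try body) → 'W' (except NameError) → 'V' (after the try/except). Output: KWV

Answer: KWV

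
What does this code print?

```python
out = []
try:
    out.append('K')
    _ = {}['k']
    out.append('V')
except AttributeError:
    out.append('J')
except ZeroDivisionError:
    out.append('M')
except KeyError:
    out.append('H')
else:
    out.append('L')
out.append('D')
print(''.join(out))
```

Execution trace: 'K' (try body) → 'H' (except KeyError) → 'D' (after the try/except). Output: KHD

Answer: KHD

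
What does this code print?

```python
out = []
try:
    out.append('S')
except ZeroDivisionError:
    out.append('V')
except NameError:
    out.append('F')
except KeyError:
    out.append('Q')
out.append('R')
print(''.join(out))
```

Execution trace: 'S' (try body, no exception) → 'R' (after the try/except). Output: SR

Answer: SR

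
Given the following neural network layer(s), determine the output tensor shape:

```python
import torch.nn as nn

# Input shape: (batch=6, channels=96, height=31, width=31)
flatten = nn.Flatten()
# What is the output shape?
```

Input: (6, 96, 31, 31) -> Output: (6, 92256)

Answer: (6, 92256)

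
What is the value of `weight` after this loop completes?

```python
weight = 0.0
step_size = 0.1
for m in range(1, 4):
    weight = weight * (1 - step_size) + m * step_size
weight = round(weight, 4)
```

Moving average with lr=0.1
`weight` takes the values: 0.0 → 0.1 → 0.29 → 0.561

Answer: 0.561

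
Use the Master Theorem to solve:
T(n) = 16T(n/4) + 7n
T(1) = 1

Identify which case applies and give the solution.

a=16, b=4, f(n)=7n. log_4(16) = 2. Since c=1 < 2, Case 1 applies: T(n) = Θ(n^log_b(a)) = O(n^2).

Answer: O(n^2) - Case 1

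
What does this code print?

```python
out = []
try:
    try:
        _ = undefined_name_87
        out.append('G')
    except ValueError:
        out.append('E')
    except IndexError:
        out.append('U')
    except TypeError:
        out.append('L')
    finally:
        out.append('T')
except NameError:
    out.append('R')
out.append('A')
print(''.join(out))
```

Execution trace: 'T' (finally) → 'R' (outer except NameError) → 'A' (after the try/except). Output: TRA

Answer: TRA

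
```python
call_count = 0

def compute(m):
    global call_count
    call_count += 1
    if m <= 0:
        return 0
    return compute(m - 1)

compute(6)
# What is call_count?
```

Linear recursion stepping by 1: 7 calls from m=6 down to ≤0.

Answer: 7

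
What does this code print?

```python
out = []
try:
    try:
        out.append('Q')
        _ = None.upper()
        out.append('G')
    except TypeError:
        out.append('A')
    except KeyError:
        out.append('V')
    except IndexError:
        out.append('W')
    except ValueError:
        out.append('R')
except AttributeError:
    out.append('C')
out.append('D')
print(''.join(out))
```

Execution trace: 'Q' (try body) → 'C' (outer except AttributeError) → 'D' (after the try/except). Output: QCD

Answer: QCD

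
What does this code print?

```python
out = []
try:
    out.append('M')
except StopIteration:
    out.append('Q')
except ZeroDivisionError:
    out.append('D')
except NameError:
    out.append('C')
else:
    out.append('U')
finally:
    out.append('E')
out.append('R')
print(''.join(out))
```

Execution trace: 'M' (try body, no exception) → 'U' (else) → 'E' (finally) → 'R' (after the try/except). Output: MUER

Answer: MUER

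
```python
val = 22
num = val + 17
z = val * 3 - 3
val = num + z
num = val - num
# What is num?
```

Trace:
`val = 22` → val = 22
`num = val + 17` → num = 39
`z = val * 3 - 3` → z = 63
`val = num + z` → val = 102
`num = val - num` → num = 63
So num = 63

Answer: 63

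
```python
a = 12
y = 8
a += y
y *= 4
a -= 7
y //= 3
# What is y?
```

Trace:
`a = 12` → a = 12
`y = 8` → y = 8
`a += y` → a = 20
`y *= 4` → y = 32
`a -= 7` → a = 13
`y //= 3` → y = 10
So y = 10

Answer: 10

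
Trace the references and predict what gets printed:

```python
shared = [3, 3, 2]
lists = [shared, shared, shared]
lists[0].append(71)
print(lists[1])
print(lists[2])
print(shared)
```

Key concept: list of same reference.
Step by step:
`shared = [3, 3, 2]` → shared = [3, 3, 2]
`lists = [shared, shared, shared]` → lists = [[3, 3, 2], [3, 3, 2], [3, 3, 2]]
`lists[0].append(71)` → shared = [3, 3, 2, 71]; lists = [[3, 3, 2, 71], [3, 3, 2, 71], [3, 3, 2, 71]]
`print(lists[1])` → prints [3, 3, 2, 71]
`print(lists[2])` → prints [3, 3, 2, 71]
`print(shared)` → prints [3, 3, 2, 71]

Answer:
[3, 3, 2, 71]
[3, 3, 2, 71]
[3, 3, 2, 71]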